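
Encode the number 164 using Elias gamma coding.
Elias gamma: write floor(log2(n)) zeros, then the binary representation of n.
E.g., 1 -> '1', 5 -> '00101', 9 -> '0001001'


num_bits = floor(log2(164)) + 1 = 8
leading_zeros = num_bits - 1 = 7
binary(164) = 10100100

Elias gamma(164) = '0000000' + '10100100' = 000000010100100 (15 bits)


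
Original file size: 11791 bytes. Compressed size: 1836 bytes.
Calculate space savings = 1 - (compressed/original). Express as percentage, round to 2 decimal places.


ratio = compressed/original = 1836/11791 = 0.155712
savings = 1 - ratio = 1 - 0.155712 = 0.844288
as a percentage: 0.844288 * 100 = 84.43%

Space savings = 1 - 1836/11791 = 84.43%


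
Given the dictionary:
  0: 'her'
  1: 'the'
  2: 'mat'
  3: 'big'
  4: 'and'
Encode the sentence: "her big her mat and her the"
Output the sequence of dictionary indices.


Look up each word in the dictionary:
  'her' -> 0
  'big' -> 3
  'her' -> 0
  'mat' -> 2
  'and' -> 4
  'her' -> 0
  'the' -> 1

Encoded: [0, 3, 0, 2, 4, 0, 1]


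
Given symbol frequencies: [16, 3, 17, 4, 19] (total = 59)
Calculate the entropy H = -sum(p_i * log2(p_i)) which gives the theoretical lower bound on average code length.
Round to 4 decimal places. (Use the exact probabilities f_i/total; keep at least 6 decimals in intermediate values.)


Per-symbol terms -p_i * log2(p_i) with p_i = f_i/59:
  p = 16/59 = 0.271186: log2(p) = -1.882643, -p*log2(p) = 0.510547
  p = 3/59 = 0.050847: log2(p) = -4.297681, -p*log2(p) = 0.218526
  p = 17/59 = 0.288136: log2(p) = -1.795180, -p*log2(p) = 0.517255
  p = 4/59 = 0.067797: log2(p) = -3.882643, -p*log2(p) = 0.263230
  p = 19/59 = 0.322034: log2(p) = -1.634716, -p*log2(p) = 0.526434
H = 0.510547 + 0.218526 + 0.517255 + 0.263230 + 0.526434 = 2.035992

H = 2.036 bits/symbol


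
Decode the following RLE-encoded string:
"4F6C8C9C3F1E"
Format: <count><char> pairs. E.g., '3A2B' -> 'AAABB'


Expanding each <count><char> pair:
  4F -> 'FFFF'
  6C -> 'CCCCCC'
  8C -> 'CCCCCCCC'
  9C -> 'CCCCCCCCC'
  3F -> 'FFF'
  1E -> 'E'

Decoded = FFFFCCCCCCCCCCCCCCCCCCCCCCCFFFE


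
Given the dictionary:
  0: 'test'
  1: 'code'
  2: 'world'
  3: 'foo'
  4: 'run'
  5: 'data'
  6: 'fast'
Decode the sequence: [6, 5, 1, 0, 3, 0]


Look up each index in the dictionary:
  6 -> 'fast'
  5 -> 'data'
  1 -> 'code'
  0 -> 'test'
  3 -> 'foo'
  0 -> 'test'

Decoded: "fast data code test foo test"


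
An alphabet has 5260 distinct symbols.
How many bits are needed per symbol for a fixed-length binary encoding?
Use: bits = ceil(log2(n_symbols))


log2(5260) = 12.3608
Bracket: 2^12 = 4096 < 5260 <= 2^13 = 8192
So ceil(log2(5260)) = 13

bits = ceil(log2(5260)) = ceil(12.3608) = 13 bits


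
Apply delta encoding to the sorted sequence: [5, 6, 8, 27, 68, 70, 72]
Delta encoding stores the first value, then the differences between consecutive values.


First value: 5
Deltas:
  6 - 5 = 1
  8 - 6 = 2
  27 - 8 = 19
  68 - 27 = 41
  70 - 68 = 2
  72 - 70 = 2


Delta encoded: [5, 1, 2, 19, 41, 2, 2]


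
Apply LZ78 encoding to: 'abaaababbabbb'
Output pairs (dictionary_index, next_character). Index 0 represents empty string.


LZ78 encoding steps:
Dictionary: {0: ''}
Step 1: w='' (idx 0), next='a' -> output (0, 'a'), add 'a' as idx 1
Step 2: w='' (idx 0), next='b' -> output (0, 'b'), add 'b' as idx 2
Step 3: w='a' (idx 1), next='a' -> output (1, 'a'), add 'aa' as idx 3
Step 4: w='a' (idx 1), next='b' -> output (1, 'b'), add 'ab' as idx 4
Step 5: w='ab' (idx 4), next='b' -> output (4, 'b'), add 'abb' as idx 5
Step 6: w='abb' (idx 5), next='b' -> output (5, 'b'), add 'abbb' as idx 6


Encoded: [(0, 'a'), (0, 'b'), (1, 'a'), (1, 'b'), (4, 'b'), (5, 'b')]


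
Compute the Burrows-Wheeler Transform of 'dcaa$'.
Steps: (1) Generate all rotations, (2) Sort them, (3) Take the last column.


Rotations (sorted):
  0: $dcaa -> last char: a
  1: a$dca -> last char: a
  2: aa$dc -> last char: c
  3: caa$d -> last char: d
  4: dcaa$ -> last char: $


BWT = aacd$


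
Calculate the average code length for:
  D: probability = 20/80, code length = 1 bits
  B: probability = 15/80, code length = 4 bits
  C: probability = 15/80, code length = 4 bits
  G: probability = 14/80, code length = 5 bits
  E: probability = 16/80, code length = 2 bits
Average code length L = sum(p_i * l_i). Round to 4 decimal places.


Weighted contributions p_i * l_i:
  D: (20/80) * 1 = 20/80
  B: (15/80) * 4 = 60/80
  C: (15/80) * 4 = 60/80
  G: (14/80) * 5 = 70/80
  E: (16/80) * 2 = 32/80
Sum = (20 + 60 + 60 + 70 + 32)/80 = 242/80

L = 242/80 = 3.0250 bits/symbol


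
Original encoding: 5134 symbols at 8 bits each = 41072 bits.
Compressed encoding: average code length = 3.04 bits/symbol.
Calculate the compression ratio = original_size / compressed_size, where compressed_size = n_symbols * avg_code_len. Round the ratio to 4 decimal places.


original_size = n_symbols * orig_bits = 5134 * 8 = 41072 bits
compressed_size = n_symbols * avg_code_len = 5134 * 3.04 = 15607.36 bits
ratio = original_size / compressed_size = 41072 / 15607.36 = 2.6316

Compression ratio = 2.6316


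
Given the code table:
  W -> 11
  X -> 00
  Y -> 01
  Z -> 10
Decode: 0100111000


Decoding:
01 -> Y
00 -> X
11 -> W
10 -> Z
00 -> X


Result: YXWZX


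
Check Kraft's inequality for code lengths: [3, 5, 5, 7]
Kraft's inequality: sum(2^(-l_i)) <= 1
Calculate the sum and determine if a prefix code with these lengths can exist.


Sum = 2^(-3) + 2^(-5) + 2^(-5) + 2^(-7)
    = 0.125 + 0.03125 + 0.03125 + 0.0078125
    = 25/128 = 0.1953125
Since 0.1953125 <= 1, Kraft's inequality IS satisfied.
A prefix code with these lengths CAN exist.

Kraft sum = 0.1953125. Satisfied.


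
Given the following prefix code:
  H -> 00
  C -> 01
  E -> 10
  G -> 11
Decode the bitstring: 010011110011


Decoding step by step:
Bits 01 -> C
Bits 00 -> H
Bits 11 -> G
Bits 11 -> G
Bits 00 -> H
Bits 11 -> G


Decoded message: CHGGHG


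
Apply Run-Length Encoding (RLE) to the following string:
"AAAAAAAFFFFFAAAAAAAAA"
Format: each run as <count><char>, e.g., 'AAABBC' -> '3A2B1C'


Scanning runs left to right:
  i=0: run of 'A' x 7 -> '7A'
  i=7: run of 'F' x 5 -> '5F'
  i=12: run of 'A' x 9 -> '9A'

RLE = 7A5F9A


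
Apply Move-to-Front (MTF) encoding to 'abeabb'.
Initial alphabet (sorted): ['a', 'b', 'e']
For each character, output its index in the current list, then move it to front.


MTF encoding:
'a': index 0 in ['a', 'b', 'e'] -> ['a', 'b', 'e']
'b': index 1 in ['a', 'b', 'e'] -> ['b', 'a', 'e']
'e': index 2 in ['b', 'a', 'e'] -> ['e', 'b', 'a']
'a': index 2 in ['e', 'b', 'a'] -> ['a', 'e', 'b']
'b': index 2 in ['a', 'e', 'b'] -> ['b', 'a', 'e']
'b': index 0 in ['b', 'a', 'e'] -> ['b', 'a', 'e']


Output: [0, 1, 2, 2, 2, 0]


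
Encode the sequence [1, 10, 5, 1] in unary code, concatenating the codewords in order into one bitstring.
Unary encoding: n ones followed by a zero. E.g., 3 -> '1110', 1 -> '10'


Encode each number as n ones followed by a terminating 0:
  1 -> 10 (2 bits)
  10 -> 11111111110 (11 bits)
  5 -> 111110 (6 bits)
  1 -> 10 (2 bits)
Total length = 2 + 11 + 6 + 2 = 21 bits.

Unary([1, 10, 5, 1]) = 101111111111011111010 (21 bits)


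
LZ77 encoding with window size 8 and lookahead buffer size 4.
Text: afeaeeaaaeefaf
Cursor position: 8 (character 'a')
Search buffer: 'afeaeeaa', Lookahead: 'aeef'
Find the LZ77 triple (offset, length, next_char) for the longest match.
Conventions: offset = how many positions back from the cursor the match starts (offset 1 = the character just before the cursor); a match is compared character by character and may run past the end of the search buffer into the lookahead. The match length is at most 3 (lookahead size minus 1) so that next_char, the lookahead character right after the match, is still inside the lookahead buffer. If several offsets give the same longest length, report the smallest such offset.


Try each offset into the search buffer:
  offset=1 (pos 7, char 'a'): match length 1
  offset=2 (pos 6, char 'a'): match length 1
  offset=3 (pos 5, char 'e'): match length 0
  offset=4 (pos 4, char 'e'): match length 0
  offset=5 (pos 3, char 'a'): match length 3
  offset=6 (pos 2, char 'e'): match length 0
  offset=7 (pos 1, char 'f'): match length 0
  offset=8 (pos 0, char 'a'): match length 1
Longest match has length 3 at offset 5.
next_char = character at position 8 + 3 = 11 -> 'f'

Best match: offset=5, length=3 (matching 'aee' starting at position 3)
LZ77 triple: (5, 3, 'f')


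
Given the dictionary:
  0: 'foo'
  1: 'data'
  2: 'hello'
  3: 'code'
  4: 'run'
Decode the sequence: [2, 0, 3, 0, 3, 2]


Look up each index in the dictionary:
  2 -> 'hello'
  0 -> 'foo'
  3 -> 'code'
  0 -> 'foo'
  3 -> 'code'
  2 -> 'hello'

Decoded: "hello foo code foo code hello"


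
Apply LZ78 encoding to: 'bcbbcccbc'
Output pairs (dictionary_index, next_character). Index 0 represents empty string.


LZ78 encoding steps:
Dictionary: {0: ''}
Step 1: w='' (idx 0), next='b' -> output (0, 'b'), add 'b' as idx 1
Step 2: w='' (idx 0), next='c' -> output (0, 'c'), add 'c' as idx 2
Step 3: w='b' (idx 1), next='b' -> output (1, 'b'), add 'bb' as idx 3
Step 4: w='c' (idx 2), next='c' -> output (2, 'c'), add 'cc' as idx 4
Step 5: w='c' (idx 2), next='b' -> output (2, 'b'), add 'cb' as idx 5
Step 6: w='c' (idx 2), end of input -> output (2, '')


Encoded: [(0, 'b'), (0, 'c'), (1, 'b'), (2, 'c'), (2, 'b'), (2, '')]


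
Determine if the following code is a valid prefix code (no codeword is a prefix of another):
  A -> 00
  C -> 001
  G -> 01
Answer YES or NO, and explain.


Checking each pair (does one codeword prefix another?):
  A='00' vs C='001': prefix -- VIOLATION

NO -- this is NOT a valid prefix code. A (00) is a prefix of C (001).


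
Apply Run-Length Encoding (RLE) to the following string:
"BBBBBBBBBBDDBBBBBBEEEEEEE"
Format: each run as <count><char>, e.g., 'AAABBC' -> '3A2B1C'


Scanning runs left to right:
  i=0: run of 'B' x 10 -> '10B'
  i=10: run of 'D' x 2 -> '2D'
  i=12: run of 'B' x 6 -> '6B'
  i=18: run of 'E' x 7 -> '7E'

RLE = 10B2D6B7E


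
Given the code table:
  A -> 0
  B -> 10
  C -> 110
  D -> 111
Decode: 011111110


Decoding:
0 -> A
111 -> D
111 -> D
10 -> B


Result: ADDB


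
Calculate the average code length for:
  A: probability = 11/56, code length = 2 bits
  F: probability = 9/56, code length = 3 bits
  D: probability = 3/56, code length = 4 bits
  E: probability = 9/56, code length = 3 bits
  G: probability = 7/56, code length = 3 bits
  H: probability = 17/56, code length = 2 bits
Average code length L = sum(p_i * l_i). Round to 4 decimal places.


Weighted contributions p_i * l_i:
  A: (11/56) * 2 = 22/56
  F: (9/56) * 3 = 27/56
  D: (3/56) * 4 = 12/56
  E: (9/56) * 3 = 27/56
  G: (7/56) * 3 = 21/56
  H: (17/56) * 2 = 34/56
Sum = (22 + 27 + 12 + 27 + 21 + 34)/56 = 143/56

L = 143/56 = 2.5536 bits/symbol


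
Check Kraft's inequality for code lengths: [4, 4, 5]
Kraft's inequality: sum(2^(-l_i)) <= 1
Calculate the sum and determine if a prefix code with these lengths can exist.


Sum = 2^(-4) + 2^(-4) + 2^(-5)
    = 0.0625 + 0.0625 + 0.03125
    = 5/32 = 0.15625
Since 0.15625 <= 1, Kraft's inequality IS satisfied.
A prefix code with these lengths CAN exist.

Kraft sum = 0.15625. Satisfied.


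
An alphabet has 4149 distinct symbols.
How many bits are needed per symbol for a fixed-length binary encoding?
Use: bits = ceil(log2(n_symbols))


log2(4149) = 12.0185
Bracket: 2^12 = 4096 < 4149 <= 2^13 = 8192
So ceil(log2(4149)) = 13

bits = ceil(log2(4149)) = ceil(12.0185) = 13 bits


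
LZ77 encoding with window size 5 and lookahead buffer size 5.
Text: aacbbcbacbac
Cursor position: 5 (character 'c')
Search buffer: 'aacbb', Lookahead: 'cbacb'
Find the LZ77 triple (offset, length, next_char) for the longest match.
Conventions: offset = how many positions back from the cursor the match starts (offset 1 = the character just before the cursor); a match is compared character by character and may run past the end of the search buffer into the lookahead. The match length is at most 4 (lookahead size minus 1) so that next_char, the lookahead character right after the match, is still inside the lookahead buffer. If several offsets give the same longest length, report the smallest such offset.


Try each offset into the search buffer:
  offset=1 (pos 4, char 'b'): match length 0
  offset=2 (pos 3, char 'b'): match length 0
  offset=3 (pos 2, char 'c'): match length 2
  offset=4 (pos 1, char 'a'): match length 0
  offset=5 (pos 0, char 'a'): match length 0
Longest match has length 2 at offset 3.
next_char = character at position 5 + 2 = 7 -> 'a'

Best match: offset=3, length=2 (matching 'cb' starting at position 2)
LZ77 triple: (3, 2, 'a')


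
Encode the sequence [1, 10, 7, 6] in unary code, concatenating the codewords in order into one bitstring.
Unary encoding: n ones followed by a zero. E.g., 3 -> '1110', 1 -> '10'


Encode each number as n ones followed by a terminating 0:
  1 -> 10 (2 bits)
  10 -> 11111111110 (11 bits)
  7 -> 11111110 (8 bits)
  6 -> 1111110 (7 bits)
Total length = 2 + 11 + 8 + 7 = 28 bits.

Unary([1, 10, 7, 6]) = 1011111111110111111101111110 (28 bits)


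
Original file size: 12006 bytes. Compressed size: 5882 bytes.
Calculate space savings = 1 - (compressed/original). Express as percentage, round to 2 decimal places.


ratio = compressed/original = 5882/12006 = 0.489922
savings = 1 - ratio = 1 - 0.489922 = 0.510078
as a percentage: 0.510078 * 100 = 51.01%

Space savings = 1 - 5882/12006 = 51.01%


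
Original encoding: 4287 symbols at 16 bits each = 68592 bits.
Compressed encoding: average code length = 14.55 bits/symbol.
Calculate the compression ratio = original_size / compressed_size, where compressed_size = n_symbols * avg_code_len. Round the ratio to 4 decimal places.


original_size = n_symbols * orig_bits = 4287 * 16 = 68592 bits
compressed_size = n_symbols * avg_code_len = 4287 * 14.55 = 62375.85 bits
ratio = original_size / compressed_size = 68592 / 62375.85 = 1.0997

Compression ratio = 1.0997


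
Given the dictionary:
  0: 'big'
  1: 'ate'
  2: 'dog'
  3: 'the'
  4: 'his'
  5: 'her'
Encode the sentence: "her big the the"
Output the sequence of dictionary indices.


Look up each word in the dictionary:
  'her' -> 5
  'big' -> 0
  'the' -> 3
  'the' -> 3

Encoded: [5, 0, 3, 3]


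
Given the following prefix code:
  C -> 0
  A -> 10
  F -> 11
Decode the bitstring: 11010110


Decoding step by step:
Bits 11 -> F
Bits 0 -> C
Bits 10 -> A
Bits 11 -> F
Bits 0 -> C


Decoded message: FCAFC


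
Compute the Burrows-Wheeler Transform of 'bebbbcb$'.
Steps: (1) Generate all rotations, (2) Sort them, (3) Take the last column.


Rotations (sorted):
  0: $bebbbcb -> last char: b
  1: b$bebbbc -> last char: c
  2: bbbcb$be -> last char: e
  3: bbcb$beb -> last char: b
  4: bcb$bebb -> last char: b
  5: bebbbcb$ -> last char: $
  6: cb$bebbb -> last char: b
  7: ebbbcb$b -> last char: b


BWT = bcebb$bb


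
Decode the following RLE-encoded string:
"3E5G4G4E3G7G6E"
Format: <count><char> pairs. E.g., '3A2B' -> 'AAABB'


Expanding each <count><char> pair:
  3E -> 'EEE'
  5G -> 'GGGGG'
  4G -> 'GGGG'
  4E -> 'EEEE'
  3G -> 'GGG'
  7G -> 'GGGGGGG'
  6E -> 'EEEEEE'

Decoded = EEEGGGGGGGGGEEEEGGGGGGGGGGEEEEEE


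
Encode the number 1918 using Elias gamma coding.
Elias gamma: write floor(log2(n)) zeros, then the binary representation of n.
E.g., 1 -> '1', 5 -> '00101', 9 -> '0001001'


num_bits = floor(log2(1918)) + 1 = 11
leading_zeros = num_bits - 1 = 10
binary(1918) = 11101111110

Elias gamma(1918) = '0000000000' + '11101111110' = 000000000011101111110 (21 bits)


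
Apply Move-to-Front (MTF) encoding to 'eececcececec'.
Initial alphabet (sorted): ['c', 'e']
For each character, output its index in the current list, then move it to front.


MTF encoding:
'e': index 1 in ['c', 'e'] -> ['e', 'c']
'e': index 0 in ['e', 'c'] -> ['e', 'c']
'c': index 1 in ['e', 'c'] -> ['c', 'e']
'e': index 1 in ['c', 'e'] -> ['e', 'c']
'c': index 1 in ['e', 'c'] -> ['c', 'e']
'c': index 0 in ['c', 'e'] -> ['c', 'e']
'e': index 1 in ['c', 'e'] -> ['e', 'c']
'c': index 1 in ['e', 'c'] -> ['c', 'e']
'e': index 1 in ['c', 'e'] -> ['e', 'c']
'c': index 1 in ['e', 'c'] -> ['c', 'e']
'e': index 1 in ['c', 'e'] -> ['e', 'c']
'c': index 1 in ['e', 'c'] -> ['c', 'e']


Output: [1, 0, 1, 1, 1, 0, 1, 1, 1, 1, 1, 1]


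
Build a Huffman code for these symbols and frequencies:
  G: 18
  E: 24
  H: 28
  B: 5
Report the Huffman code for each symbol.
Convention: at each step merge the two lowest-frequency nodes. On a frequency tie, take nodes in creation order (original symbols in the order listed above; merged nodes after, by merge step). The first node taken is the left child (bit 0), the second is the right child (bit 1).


Huffman tree construction:
Step 1: Merge B(5) + G(18) = 23
Step 2: Merge (B+G)(23) + E(24) = 47
Step 3: Merge H(28) + ((B+G)+E)(47) = 75
Read each symbol's code off the tree from the root (left child = 0, right child = 1).

Codes:
  G: 101 (length 3)
  E: 11 (length 2)
  H: 0 (length 1)
  B: 100 (length 3)
Average code length: 145/75 = 1.9333 bits/symbol


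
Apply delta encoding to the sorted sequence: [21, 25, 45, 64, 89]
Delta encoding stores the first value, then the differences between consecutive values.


First value: 21
Deltas:
  25 - 21 = 4
  45 - 25 = 20
  64 - 45 = 19
  89 - 64 = 25


Delta encoded: [21, 4, 20, 19, 25]


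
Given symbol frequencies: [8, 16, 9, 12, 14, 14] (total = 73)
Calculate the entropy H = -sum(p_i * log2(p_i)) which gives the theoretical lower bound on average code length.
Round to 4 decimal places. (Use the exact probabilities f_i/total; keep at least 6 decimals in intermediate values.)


Per-symbol terms -p_i * log2(p_i) with p_i = f_i/73:
  p = 8/73 = 0.109589: log2(p) = -3.189825, -p*log2(p) = 0.349570
  p = 16/73 = 0.219178: log2(p) = -2.189825, -p*log2(p) = 0.479962
  p = 9/73 = 0.123288: log2(p) = -3.019900, -p*log2(p) = 0.372316
  p = 12/73 = 0.164384: log2(p) = -2.604862, -p*log2(p) = 0.428197
  p = 14/73 = 0.191781: log2(p) = -2.382470, -p*log2(p) = 0.456912
  p = 14/73 = 0.191781: log2(p) = -2.382470, -p*log2(p) = 0.456912
H = 0.349570 + 0.479962 + 0.372316 + 0.428197 + 0.456912 + 0.456912 = 2.543869

H = 2.5439 bits/symbol


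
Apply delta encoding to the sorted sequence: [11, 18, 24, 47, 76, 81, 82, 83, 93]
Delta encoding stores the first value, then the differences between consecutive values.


First value: 11
Deltas:
  18 - 11 = 7
  24 - 18 = 6
  47 - 24 = 23
  76 - 47 = 29
  81 - 76 = 5
  82 - 81 = 1
  83 - 82 = 1
  93 - 83 = 10


Delta encoded: [11, 7, 6, 23, 29, 5, 1, 1, 10]


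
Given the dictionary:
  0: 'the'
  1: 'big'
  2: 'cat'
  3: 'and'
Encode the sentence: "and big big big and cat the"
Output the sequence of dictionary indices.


Look up each word in the dictionary:
  'and' -> 3
  'big' -> 1
  'big' -> 1
  'big' -> 1
  'and' -> 3
  'cat' -> 2
  'the' -> 0

Encoded: [3, 1, 1, 1, 3, 2, 0]


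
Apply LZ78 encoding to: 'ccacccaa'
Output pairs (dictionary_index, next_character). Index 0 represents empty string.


LZ78 encoding steps:
Dictionary: {0: ''}
Step 1: w='' (idx 0), next='c' -> output (0, 'c'), add 'c' as idx 1
Step 2: w='c' (idx 1), next='a' -> output (1, 'a'), add 'ca' as idx 2
Step 3: w='c' (idx 1), next='c' -> output (1, 'c'), add 'cc' as idx 3
Step 4: w='ca' (idx 2), next='a' -> output (2, 'a'), add 'caa' as idx 4


Encoded: [(0, 'c'), (1, 'a'), (1, 'c'), (2, 'a')]


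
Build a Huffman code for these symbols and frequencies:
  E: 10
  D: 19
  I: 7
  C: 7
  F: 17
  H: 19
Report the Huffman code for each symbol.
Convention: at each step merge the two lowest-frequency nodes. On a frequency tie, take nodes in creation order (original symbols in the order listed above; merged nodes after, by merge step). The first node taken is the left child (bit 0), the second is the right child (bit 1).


Huffman tree construction:
Step 1: Merge I(7) + C(7) = 14
Step 2: Merge E(10) + (I+C)(14) = 24
Step 3: Merge F(17) + D(19) = 36
Step 4: Merge H(19) + (E+(I+C))(24) = 43
Step 5: Merge (F+D)(36) + (H+(E+(I+C)))(43) = 79
Read each symbol's code off the tree from the root (left child = 0, right child = 1).

Codes:
  E: 110 (length 3)
  D: 01 (length 2)
  I: 1110 (length 4)
  C: 1111 (length 4)
  F: 00 (length 2)
  H: 10 (length 2)
Average code length: 196/79 = 2.4810 bits/symbol


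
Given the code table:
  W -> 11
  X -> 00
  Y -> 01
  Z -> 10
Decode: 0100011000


Decoding:
01 -> Y
00 -> X
01 -> Y
10 -> Z
00 -> X


Result: YXYZX


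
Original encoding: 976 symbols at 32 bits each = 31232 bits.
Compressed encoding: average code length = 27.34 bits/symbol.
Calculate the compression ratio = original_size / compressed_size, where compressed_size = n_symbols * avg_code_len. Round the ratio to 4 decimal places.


original_size = n_symbols * orig_bits = 976 * 32 = 31232 bits
compressed_size = n_symbols * avg_code_len = 976 * 27.34 = 26683.84 bits
ratio = original_size / compressed_size = 31232 / 26683.84 = 1.1704

Compression ratio = 1.1704


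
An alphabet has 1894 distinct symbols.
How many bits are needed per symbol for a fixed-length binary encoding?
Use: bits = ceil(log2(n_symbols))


log2(1894) = 10.8872
Bracket: 2^10 = 1024 < 1894 <= 2^11 = 2048
So ceil(log2(1894)) = 11

bits = ceil(log2(1894)) = ceil(10.8872) = 11 bits


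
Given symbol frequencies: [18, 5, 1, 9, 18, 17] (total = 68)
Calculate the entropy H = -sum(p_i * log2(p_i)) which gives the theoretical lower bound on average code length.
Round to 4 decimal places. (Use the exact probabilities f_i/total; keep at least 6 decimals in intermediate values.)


Per-symbol terms -p_i * log2(p_i) with p_i = f_i/68:
  p = 18/68 = 0.264706: log2(p) = -1.917538, -p*log2(p) = 0.507584
  p = 5/68 = 0.073529: log2(p) = -3.765535, -p*log2(p) = 0.276878
  p = 1/68 = 0.014706: log2(p) = -6.087463, -p*log2(p) = 0.089522
  p = 9/68 = 0.132353: log2(p) = -2.917538, -p*log2(p) = 0.386145
  p = 18/68 = 0.264706: log2(p) = -1.917538, -p*log2(p) = 0.507584
  p = 17/68 = 0.250000: log2(p) = -2.000000, -p*log2(p) = 0.500000
H = 0.507584 + 0.276878 + 0.089522 + 0.386145 + 0.507584 + 0.500000 = 2.267713

H = 2.2677 bits/symbol


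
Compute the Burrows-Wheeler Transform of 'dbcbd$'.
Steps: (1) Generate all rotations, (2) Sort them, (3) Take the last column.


Rotations (sorted):
  0: $dbcbd -> last char: d
  1: bcbd$d -> last char: d
  2: bd$dbc -> last char: c
  3: cbd$db -> last char: b
  4: d$dbcb -> last char: b
  5: dbcbd$ -> last char: $


BWT = ddcbb$


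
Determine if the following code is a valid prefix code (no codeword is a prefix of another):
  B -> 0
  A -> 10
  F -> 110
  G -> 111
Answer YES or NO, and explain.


Checking each pair (does one codeword prefix another?):
  B='0' vs A='10': no prefix
  B='0' vs F='110': no prefix
  B='0' vs G='111': no prefix
  A='10' vs B='0': no prefix
  A='10' vs F='110': no prefix
  A='10' vs G='111': no prefix
  F='110' vs B='0': no prefix
  F='110' vs A='10': no prefix
  F='110' vs G='111': no prefix
  G='111' vs B='0': no prefix
  G='111' vs A='10': no prefix
  G='111' vs F='110': no prefix
No violation found over all pairs.

YES -- this is a valid prefix code. No codeword is a prefix of any other codeword.


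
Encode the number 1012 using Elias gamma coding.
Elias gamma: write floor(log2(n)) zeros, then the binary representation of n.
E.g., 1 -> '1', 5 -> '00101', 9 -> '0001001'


num_bits = floor(log2(1012)) + 1 = 10
leading_zeros = num_bits - 1 = 9
binary(1012) = 1111110100

Elias gamma(1012) = '000000000' + '1111110100' = 0000000001111110100 (19 bits)


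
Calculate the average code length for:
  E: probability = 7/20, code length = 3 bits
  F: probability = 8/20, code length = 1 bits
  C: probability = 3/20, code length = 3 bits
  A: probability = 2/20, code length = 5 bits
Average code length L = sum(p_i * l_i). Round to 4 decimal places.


Weighted contributions p_i * l_i:
  E: (7/20) * 3 = 21/20
  F: (8/20) * 1 = 8/20
  C: (3/20) * 3 = 9/20
  A: (2/20) * 5 = 10/20
Sum = (21 + 8 + 9 + 10)/20 = 48/20

L = 48/20 = 2.4000 bits/symbol


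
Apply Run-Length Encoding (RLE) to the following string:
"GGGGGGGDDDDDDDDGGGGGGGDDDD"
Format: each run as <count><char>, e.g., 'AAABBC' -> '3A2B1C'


Scanning runs left to right:
  i=0: run of 'G' x 7 -> '7G'
  i=7: run of 'D' x 8 -> '8D'
  i=15: run of 'G' x 7 -> '7G'
  i=22: run of 'D' x 4 -> '4D'

RLE = 7G8D7G4D


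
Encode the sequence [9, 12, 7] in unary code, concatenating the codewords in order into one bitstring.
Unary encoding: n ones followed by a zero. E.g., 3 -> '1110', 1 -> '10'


Encode each number as n ones followed by a terminating 0:
  9 -> 1111111110 (10 bits)
  12 -> 1111111111110 (13 bits)
  7 -> 11111110 (8 bits)
Total length = 10 + 13 + 8 = 31 bits.

Unary([9, 12, 7]) = 1111111110111111111111011111110 (31 bits)


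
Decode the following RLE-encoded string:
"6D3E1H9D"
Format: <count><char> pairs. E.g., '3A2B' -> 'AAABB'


Expanding each <count><char> pair:
  6D -> 'DDDDDD'
  3E -> 'EEE'
  1H -> 'H'
  9D -> 'DDDDDDDDD'

Decoded = DDDDDDEEEHDDDDDDDDD


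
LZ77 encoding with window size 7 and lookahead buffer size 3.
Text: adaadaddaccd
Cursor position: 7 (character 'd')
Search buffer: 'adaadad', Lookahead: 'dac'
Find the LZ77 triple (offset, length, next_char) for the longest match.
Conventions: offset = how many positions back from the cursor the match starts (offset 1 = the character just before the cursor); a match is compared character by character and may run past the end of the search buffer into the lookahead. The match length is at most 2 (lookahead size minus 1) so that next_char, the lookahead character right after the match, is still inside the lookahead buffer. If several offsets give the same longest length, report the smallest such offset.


Try each offset into the search buffer:
  offset=1 (pos 6, char 'd'): match length 1
  offset=2 (pos 5, char 'a'): match length 0
  offset=3 (pos 4, char 'd'): match length 2
  offset=4 (pos 3, char 'a'): match length 0
  offset=5 (pos 2, char 'a'): match length 0
  offset=6 (pos 1, char 'd'): match length 2
  offset=7 (pos 0, char 'a'): match length 0
Longest match has length 2, found at offsets 3, 6; take the smallest, offset 3.
next_char = character at position 7 + 2 = 9 -> 'c'

Best match: offset=3, length=2 (matching 'da' starting at position 4)
LZ77 triple: (3, 2, 'c')


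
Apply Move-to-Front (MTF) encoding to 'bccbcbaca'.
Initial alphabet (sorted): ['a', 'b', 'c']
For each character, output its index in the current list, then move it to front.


MTF encoding:
'b': index 1 in ['a', 'b', 'c'] -> ['b', 'a', 'c']
'c': index 2 in ['b', 'a', 'c'] -> ['c', 'b', 'a']
'c': index 0 in ['c', 'b', 'a'] -> ['c', 'b', 'a']
'b': index 1 in ['c', 'b', 'a'] -> ['b', 'c', 'a']
'c': index 1 in ['b', 'c', 'a'] -> ['c', 'b', 'a']
'b': index 1 in ['c', 'b', 'a'] -> ['b', 'c', 'a']
'a': index 2 in ['b', 'c', 'a'] -> ['a', 'b', 'c']
'c': index 2 in ['a', 'b', 'c'] -> ['c', 'a', 'b']
'a': index 1 in ['c', 'a', 'b'] -> ['a', 'c', 'b']


Output: [1, 2, 0, 1, 1, 1, 2, 2, 1]


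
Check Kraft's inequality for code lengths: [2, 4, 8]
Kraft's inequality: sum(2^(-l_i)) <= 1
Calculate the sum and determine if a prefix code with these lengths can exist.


Sum = 2^(-2) + 2^(-4) + 2^(-8)
    = 0.25 + 0.0625 + 0.00390625
    = 81/256 = 0.31640625
Since 0.31640625 <= 1, Kraft's inequality IS satisfied.
A prefix code with these lengths CAN exist.

Kraft sum = 0.31640625. Satisfied.


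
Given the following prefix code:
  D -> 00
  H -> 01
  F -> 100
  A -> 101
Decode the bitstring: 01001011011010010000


Decoding step by step:
Bits 01 -> H
Bits 00 -> D
Bits 101 -> A
Bits 101 -> A
Bits 101 -> A
Bits 00 -> D
Bits 100 -> F
Bits 00 -> D


Decoded message: HDAAADFD


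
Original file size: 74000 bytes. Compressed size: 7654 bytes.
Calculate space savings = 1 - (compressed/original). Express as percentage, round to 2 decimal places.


ratio = compressed/original = 7654/74000 = 0.103432
savings = 1 - ratio = 1 - 0.103432 = 0.896568
as a percentage: 0.896568 * 100 = 89.66%

Space savings = 1 - 7654/74000 = 89.66%


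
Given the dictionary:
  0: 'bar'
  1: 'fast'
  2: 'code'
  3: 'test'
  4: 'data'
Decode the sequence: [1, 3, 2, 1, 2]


Look up each index in the dictionary:
  1 -> 'fast'
  3 -> 'test'
  2 -> 'code'
  1 -> 'fast'
  2 -> 'code'

Decoded: "fast test code fast code"


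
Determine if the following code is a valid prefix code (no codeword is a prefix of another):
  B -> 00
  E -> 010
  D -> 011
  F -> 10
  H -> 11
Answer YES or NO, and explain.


Checking each pair (does one codeword prefix another?):
  B='00' vs E='010': no prefix
  B='00' vs D='011': no prefix
  B='00' vs F='10': no prefix
  B='00' vs H='11': no prefix
  E='010' vs B='00': no prefix
  E='010' vs D='011': no prefix
  E='010' vs F='10': no prefix
  E='010' vs H='11': no prefix
  D='011' vs B='00': no prefix
  D='011' vs E='010': no prefix
  D='011' vs F='10': no prefix
  D='011' vs H='11': no prefix
  F='10' vs B='00': no prefix
  F='10' vs E='010': no prefix
  F='10' vs D='011': no prefix
  F='10' vs H='11': no prefix
  H='11' vs B='00': no prefix
  H='11' vs E='010': no prefix
  H='11' vs D='011': no prefix
  H='11' vs F='10': no prefix
No violation found over all pairs.

YES -- this is a valid prefix code. No codeword is a prefix of any other codeword.


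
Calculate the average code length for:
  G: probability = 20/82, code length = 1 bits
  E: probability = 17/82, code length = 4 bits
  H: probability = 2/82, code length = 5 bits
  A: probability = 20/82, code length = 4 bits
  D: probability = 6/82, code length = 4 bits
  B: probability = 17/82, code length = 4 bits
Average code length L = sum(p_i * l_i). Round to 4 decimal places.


Weighted contributions p_i * l_i:
  G: (20/82) * 1 = 20/82
  E: (17/82) * 4 = 68/82
  H: (2/82) * 5 = 10/82
  A: (20/82) * 4 = 80/82
  D: (6/82) * 4 = 24/82
  B: (17/82) * 4 = 68/82
Sum = (20 + 68 + 10 + 80 + 24 + 68)/82 = 270/82

L = 270/82 = 3.2927 bits/symbol


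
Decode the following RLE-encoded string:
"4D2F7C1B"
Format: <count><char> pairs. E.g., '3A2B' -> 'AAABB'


Expanding each <count><char> pair:
  4D -> 'DDDD'
  2F -> 'FF'
  7C -> 'CCCCCCC'
  1B -> 'B'

Decoded = DDDDFFCCCCCCCB


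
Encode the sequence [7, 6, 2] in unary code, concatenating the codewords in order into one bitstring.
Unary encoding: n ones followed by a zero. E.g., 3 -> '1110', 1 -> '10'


Encode each number as n ones followed by a terminating 0:
  7 -> 11111110 (8 bits)
  6 -> 1111110 (7 bits)
  2 -> 110 (3 bits)
Total length = 8 + 7 + 3 = 18 bits.

Unary([7, 6, 2]) = 111111101111110110 (18 bits)


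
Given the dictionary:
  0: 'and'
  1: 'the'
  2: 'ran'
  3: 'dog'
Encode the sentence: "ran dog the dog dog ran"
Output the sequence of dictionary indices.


Look up each word in the dictionary:
  'ran' -> 2
  'dog' -> 3
  'the' -> 1
  'dog' -> 3
  'dog' -> 3
  'ran' -> 2

Encoded: [2, 3, 1, 3, 3, 2]


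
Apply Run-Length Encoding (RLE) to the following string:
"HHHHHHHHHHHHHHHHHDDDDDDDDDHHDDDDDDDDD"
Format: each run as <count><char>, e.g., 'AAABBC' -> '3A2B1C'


Scanning runs left to right:
  i=0: run of 'H' x 17 -> '17H'
  i=17: run of 'D' x 9 -> '9D'
  i=26: run of 'H' x 2 -> '2H'
  i=28: run of 'D' x 9 -> '9D'

RLE = 17H9D2H9D


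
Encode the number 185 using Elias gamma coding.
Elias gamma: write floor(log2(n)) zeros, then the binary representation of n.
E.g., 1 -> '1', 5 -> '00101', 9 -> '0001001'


num_bits = floor(log2(185)) + 1 = 8
leading_zeros = num_bits - 1 = 7
binary(185) = 10111001

Elias gamma(185) = '0000000' + '10111001' = 000000010111001 (15 bits)


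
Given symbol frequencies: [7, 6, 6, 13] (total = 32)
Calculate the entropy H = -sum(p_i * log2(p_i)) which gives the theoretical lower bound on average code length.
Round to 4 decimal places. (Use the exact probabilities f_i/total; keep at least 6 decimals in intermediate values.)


Per-symbol terms -p_i * log2(p_i) with p_i = f_i/32:
  p = 7/32 = 0.218750: log2(p) = -2.192645, -p*log2(p) = 0.479641
  p = 6/32 = 0.187500: log2(p) = -2.415037, -p*log2(p) = 0.452820
  p = 6/32 = 0.187500: log2(p) = -2.415037, -p*log2(p) = 0.452820
  p = 13/32 = 0.406250: log2(p) = -1.299560, -p*log2(p) = 0.527946
H = 0.479641 + 0.452820 + 0.452820 + 0.527946 = 1.913227

H = 1.9132 bits/symbol


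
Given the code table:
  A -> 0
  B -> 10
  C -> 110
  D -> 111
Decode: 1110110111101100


Decoding:
111 -> D
0 -> A
110 -> C
111 -> D
10 -> B
110 -> C
0 -> A


Result: DACDBCA


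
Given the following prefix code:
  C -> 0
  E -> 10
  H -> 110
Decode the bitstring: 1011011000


Decoding step by step:
Bits 10 -> E
Bits 110 -> H
Bits 110 -> H
Bits 0 -> C
Bits 0 -> C


Decoded message: EHHCC


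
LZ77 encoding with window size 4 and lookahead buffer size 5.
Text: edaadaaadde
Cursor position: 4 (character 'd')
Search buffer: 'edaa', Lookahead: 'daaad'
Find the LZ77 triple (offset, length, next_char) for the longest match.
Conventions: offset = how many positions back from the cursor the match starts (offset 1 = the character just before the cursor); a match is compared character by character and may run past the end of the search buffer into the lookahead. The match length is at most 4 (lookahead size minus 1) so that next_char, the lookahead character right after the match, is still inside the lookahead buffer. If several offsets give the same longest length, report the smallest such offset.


Try each offset into the search buffer:
  offset=1 (pos 3, char 'a'): match length 0
  offset=2 (pos 2, char 'a'): match length 0
  offset=3 (pos 1, char 'd'): match length 3
  offset=4 (pos 0, char 'e'): match length 0
Longest match has length 3 at offset 3.
next_char = character at position 4 + 3 = 7 -> 'a'

Best match: offset=3, length=3 (matching 'daa' starting at position 1)
LZ77 triple: (3, 3, 'a')


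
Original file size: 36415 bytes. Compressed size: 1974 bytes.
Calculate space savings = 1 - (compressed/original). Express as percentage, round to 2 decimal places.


ratio = compressed/original = 1974/36415 = 0.054208
savings = 1 - ratio = 1 - 0.054208 = 0.945792
as a percentage: 0.945792 * 100 = 94.58%

Space savings = 1 - 1974/36415 = 94.58%


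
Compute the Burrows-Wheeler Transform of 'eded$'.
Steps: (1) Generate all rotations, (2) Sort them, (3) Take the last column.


Rotations (sorted):
  0: $eded -> last char: d
  1: d$ede -> last char: e
  2: ded$e -> last char: e
  3: ed$ed -> last char: d
  4: eded$ -> last char: $


BWT = deed$


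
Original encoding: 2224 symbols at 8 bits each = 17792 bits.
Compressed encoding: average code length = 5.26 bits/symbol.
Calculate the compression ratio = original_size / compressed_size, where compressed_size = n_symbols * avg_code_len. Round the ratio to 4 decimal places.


original_size = n_symbols * orig_bits = 2224 * 8 = 17792 bits
compressed_size = n_symbols * avg_code_len = 2224 * 5.26 = 11698.24 bits
ratio = original_size / compressed_size = 17792 / 11698.24 = 1.5209

Compression ratio = 1.5209


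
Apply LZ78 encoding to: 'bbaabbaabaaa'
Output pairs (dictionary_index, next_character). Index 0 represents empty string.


LZ78 encoding steps:
Dictionary: {0: ''}
Step 1: w='' (idx 0), next='b' -> output (0, 'b'), add 'b' as idx 1
Step 2: w='b' (idx 1), next='a' -> output (1, 'a'), add 'ba' as idx 2
Step 3: w='' (idx 0), next='a' -> output (0, 'a'), add 'a' as idx 3
Step 4: w='b' (idx 1), next='b' -> output (1, 'b'), add 'bb' as idx 4
Step 5: w='a' (idx 3), next='a' -> output (3, 'a'), add 'aa' as idx 5
Step 6: w='ba' (idx 2), next='a' -> output (2, 'a'), add 'baa' as idx 6
Step 7: w='a' (idx 3), end of input -> output (3, '')


Encoded: [(0, 'b'), (1, 'a'), (0, 'a'), (1, 'b'), (3, 'a'), (2, 'a'), (3, '')]


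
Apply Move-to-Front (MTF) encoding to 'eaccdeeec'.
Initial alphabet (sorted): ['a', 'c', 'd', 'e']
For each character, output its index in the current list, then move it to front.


MTF encoding:
'e': index 3 in ['a', 'c', 'd', 'e'] -> ['e', 'a', 'c', 'd']
'a': index 1 in ['e', 'a', 'c', 'd'] -> ['a', 'e', 'c', 'd']
'c': index 2 in ['a', 'e', 'c', 'd'] -> ['c', 'a', 'e', 'd']
'c': index 0 in ['c', 'a', 'e', 'd'] -> ['c', 'a', 'e', 'd']
'd': index 3 in ['c', 'a', 'e', 'd'] -> ['d', 'c', 'a', 'e']
'e': index 3 in ['d', 'c', 'a', 'e'] -> ['e', 'd', 'c', 'a']
'e': index 0 in ['e', 'd', 'c', 'a'] -> ['e', 'd', 'c', 'a']
'e': index 0 in ['e', 'd', 'c', 'a'] -> ['e', 'd', 'c', 'a']
'c': index 2 in ['e', 'd', 'c', 'a'] -> ['c', 'e', 'd', 'a']


Output: [3, 1, 2, 0, 3, 3, 0, 0, 2]


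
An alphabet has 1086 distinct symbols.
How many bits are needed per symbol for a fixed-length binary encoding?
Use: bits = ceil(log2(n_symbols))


log2(1086) = 10.0848
Bracket: 2^10 = 1024 < 1086 <= 2^11 = 2048
So ceil(log2(1086)) = 11

bits = ceil(log2(1086)) = ceil(10.0848) = 11 bits


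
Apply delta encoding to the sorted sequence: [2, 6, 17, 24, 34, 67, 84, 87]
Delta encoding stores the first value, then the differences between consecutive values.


First value: 2
Deltas:
  6 - 2 = 4
  17 - 6 = 11
  24 - 17 = 7
  34 - 24 = 10
  67 - 34 = 33
  84 - 67 = 17
  87 - 84 = 3


Delta encoded: [2, 4, 11, 7, 10, 33, 17, 3]


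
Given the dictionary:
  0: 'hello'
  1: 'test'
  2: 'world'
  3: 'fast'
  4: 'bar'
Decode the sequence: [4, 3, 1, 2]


Look up each index in the dictionary:
  4 -> 'bar'
  3 -> 'fast'
  1 -> 'test'
  2 -> 'world'

Decoded: "bar fast test world"


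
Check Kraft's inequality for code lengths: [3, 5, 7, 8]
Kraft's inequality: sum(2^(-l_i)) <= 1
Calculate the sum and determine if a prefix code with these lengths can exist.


Sum = 2^(-3) + 2^(-5) + 2^(-7) + 2^(-8)
    = 0.125 + 0.03125 + 0.0078125 + 0.00390625
    = 43/256 = 0.16796875
Since 0.16796875 <= 1, Kraft's inequality IS satisfied.
A prefix code with these lengths CAN exist.

Kraft sum = 0.16796875. Satisfied.


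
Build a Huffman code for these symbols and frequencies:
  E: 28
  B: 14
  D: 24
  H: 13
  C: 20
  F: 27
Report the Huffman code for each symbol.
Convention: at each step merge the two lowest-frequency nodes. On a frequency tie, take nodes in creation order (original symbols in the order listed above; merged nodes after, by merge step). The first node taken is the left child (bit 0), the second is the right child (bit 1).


Huffman tree construction:
Step 1: Merge H(13) + B(14) = 27
Step 2: Merge C(20) + D(24) = 44
Step 3: Merge F(27) + (H+B)(27) = 54
Step 4: Merge E(28) + (C+D)(44) = 72
Step 5: Merge (F+(H+B))(54) + (E+(C+D))(72) = 126
Read each symbol's code off the tree from the root (left child = 0, right child = 1).

Codes:
  E: 10 (length 2)
  B: 011 (length 3)
  D: 111 (length 3)
  H: 010 (length 3)
  C: 110 (length 3)
  F: 00 (length 2)
Average code length: 323/126 = 2.5635 bits/symbol


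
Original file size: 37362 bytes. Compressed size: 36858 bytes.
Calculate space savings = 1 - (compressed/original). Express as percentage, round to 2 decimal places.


ratio = compressed/original = 36858/37362 = 0.98651
savings = 1 - ratio = 1 - 0.98651 = 0.01349
as a percentage: 0.01349 * 100 = 1.35%

Space savings = 1 - 36858/37362 = 1.35%


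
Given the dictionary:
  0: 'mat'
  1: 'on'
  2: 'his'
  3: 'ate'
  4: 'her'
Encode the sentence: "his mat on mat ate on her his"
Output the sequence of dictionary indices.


Look up each word in the dictionary:
  'his' -> 2
  'mat' -> 0
  'on' -> 1
  'mat' -> 0
  'ate' -> 3
  'on' -> 1
  'her' -> 4
  'his' -> 2

Encoded: [2, 0, 1, 0, 3, 1, 4, 2]


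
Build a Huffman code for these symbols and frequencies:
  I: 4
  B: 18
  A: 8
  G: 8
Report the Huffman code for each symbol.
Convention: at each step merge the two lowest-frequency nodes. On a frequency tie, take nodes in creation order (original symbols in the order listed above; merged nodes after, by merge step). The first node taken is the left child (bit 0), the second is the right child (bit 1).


Huffman tree construction:
Step 1: Merge I(4) + A(8) = 12
Step 2: Merge G(8) + (I+A)(12) = 20
Step 3: Merge B(18) + (G+(I+A))(20) = 38
Read each symbol's code off the tree from the root (left child = 0, right child = 1).

Codes:
  I: 110 (length 3)
  B: 0 (length 1)
  A: 111 (length 3)
  G: 10 (length 2)
Average code length: 70/38 = 1.8421 bits/symbol
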